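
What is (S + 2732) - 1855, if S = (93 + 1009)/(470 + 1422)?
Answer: 830193/946 ≈ 877.58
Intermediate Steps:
S = 551/946 (S = 1102/1892 = 1102*(1/1892) = 551/946 ≈ 0.58245)
(S + 2732) - 1855 = (551/946 + 2732) - 1855 = 2585023/946 - 1855 = 830193/946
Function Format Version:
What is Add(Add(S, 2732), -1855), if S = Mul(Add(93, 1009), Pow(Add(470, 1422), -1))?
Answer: Rational(830193, 946) ≈ 877.58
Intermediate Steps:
S = Rational(551, 946) (S = Mul(1102, Pow(1892, -1)) = Mul(1102, Rational(1, 1892)) = Rational(551, 946) ≈ 0.58245)
Add(Add(S, 2732), -1855) = Add(Add(Rational(551, 946), 2732), -1855) = Add(Rational(2585023, 946), -1855) = Rational(830193, 946)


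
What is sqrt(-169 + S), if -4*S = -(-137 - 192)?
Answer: I*sqrt(1005)/2 ≈ 15.851*I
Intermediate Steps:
S = -329/4 (S = -(-1)*(-137 - 192)/4 = -(-1)*(-329)/4 = -1/4*329 = -329/4 ≈ -82.250)
sqrt(-169 + S) = sqrt(-169 - 329/4) = sqrt(-1005/4) = I*sqrt(1005)/2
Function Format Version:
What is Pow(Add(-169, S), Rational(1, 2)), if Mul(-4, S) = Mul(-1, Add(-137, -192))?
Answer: Mul(Rational(1, 2), I, Pow(1005, Rational(1, 2))) ≈ Mul(15.851, I)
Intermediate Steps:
S = Rational(-329, 4) (S = Mul(Rational(-1, 4), Mul(-1, Add(-137, -192))) = Mul(Rational(-1, 4), Mul(-1, -329)) = Mul(Rational(-1, 4), 329) = Rational(-329, 4) ≈ -82.250)
Pow(Add(-169, S), Rational(1, 2)) = Pow(Add(-169, Rational(-329, 4)), Rational(1, 2)) = Pow(Rational(-1005, 4), Rational(1, 2)) = Mul(Rational(1, 2), I, Pow(1005, Rational(1, 2)))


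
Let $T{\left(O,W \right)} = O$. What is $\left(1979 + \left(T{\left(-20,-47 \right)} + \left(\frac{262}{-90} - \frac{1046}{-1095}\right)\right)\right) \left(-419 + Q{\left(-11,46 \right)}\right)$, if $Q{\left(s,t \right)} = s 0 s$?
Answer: $- \frac{538740982}{657} \approx -8.2 \cdot 10^{5}$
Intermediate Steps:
$Q{\left(s,t \right)} = 0$ ($Q{\left(s,t \right)} = 0 s = 0$)
$\left(1979 + \left(T{\left(-20,-47 \right)} + \left(\frac{262}{-90} - \frac{1046}{-1095}\right)\right)\right) \left(-419 + Q{\left(-11,46 \right)}\right) = \left(1979 + \left(-20 + \left(\frac{262}{-90} - \frac{1046}{-1095}\right)\right)\right) \left(-419 + 0\right) = \left(1979 + \left(-20 + \left(262 \left(- \frac{1}{90}\right) - - \frac{1046}{1095}\right)\right)\right) \left(-419\right) = \left(1979 + \left(-20 + \left(- \frac{131}{45} + \frac{1046}{1095}\right)\right)\right) \left(-419\right) = \left(1979 - \frac{14425}{657}\right) \left(-419\right) = \frac{1285778}{657} \left(-419\right) = - \frac{538740982}{657}$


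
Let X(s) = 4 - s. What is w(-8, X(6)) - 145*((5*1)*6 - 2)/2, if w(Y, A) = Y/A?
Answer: -2026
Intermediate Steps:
w(-8, X(6)) - 145*((5*1)*6 - 2)/2 = -8/(4 - 1*6) - 145*((5*1)*6 - 2)/2 = -8/(4 - 6) - 145*(5*6 - 2)/2 = -8/(-2) - 145*(30 - 2)/2 = -8*(-½) - 4060/2 = 4 - 145*14 = 4 - 2030 = -2026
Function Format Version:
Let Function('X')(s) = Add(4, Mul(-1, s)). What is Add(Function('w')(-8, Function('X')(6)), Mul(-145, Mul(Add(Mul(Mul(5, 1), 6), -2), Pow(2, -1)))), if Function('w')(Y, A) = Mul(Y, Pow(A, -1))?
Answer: -2026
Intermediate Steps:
Add(Function('w')(-8, Function('X')(6)), Mul(-145, Mul(Add(Mul(Mul(5, 1), 6), -2), Pow(2, -1)))) = Add(Mul(-8, Pow(Add(4, Mul(-1, 6)), -1)), Mul(-145, Mul(Add(Mul(Mul(5, 1), 6), -2), Pow(2, -1)))) = Add(Mul(-8, Pow(Add(4, -6), -1)), Mul(-145, Mul(Add(Mul(5, 6), -2), Rational(1, 2)))) = Add(Mul(-8, Pow(-2, -1)), Mul(-145, Mul(Add(30, -2), Rational(1, 2)))) = Add(Mul(-8, Rational(-1, 2)), Mul(-145, Mul(28, Rational(1, 2)))) = Add(4, Mul(-145, 14)) = Add(4, -2030) = -2026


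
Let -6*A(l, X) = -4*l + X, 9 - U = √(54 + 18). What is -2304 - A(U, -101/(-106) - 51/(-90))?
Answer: -5508746/2385 + 4*√2 ≈ -2304.1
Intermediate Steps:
U = 9 - 6*√2 (U = 9 - √(54 + 18) = 9 - √72 = 9 - 6*√2 ≈ 0.51472)
A(l, X) = -X/6 + 2*l/3 (A(l, X) = -(-4*l + X)/6 = -(X - 4*l)/6 = -X/6 + 2*l/3)
-2304 - A(U, -101/(-106) - 51/(-90)) = -2304 - (-(-101/(-106) - 51/(-90))/6 + 2*(9 - 6*√2)/3) = -2304 - (-(-101*(-1/106) - 51*(-1/90))/6 + (6 - 4*√2)) = -2304 - (-(101/106 + 17/30)/6 + (6 - 4*√2)) = -2304 - (-⅙*1208/795 + (6 - 4*√2)) = -2304 - (-604/2385 + (6 - 4*√2)) = -2304 - (13706/2385 - 4*√2) = -2304 + (-13706/2385 + 4*√2) = -5508746/2385 + 4*√2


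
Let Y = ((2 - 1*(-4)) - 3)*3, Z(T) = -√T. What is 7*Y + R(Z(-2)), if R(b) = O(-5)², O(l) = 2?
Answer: 67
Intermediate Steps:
R(b) = 4 (R(b) = 2² = 4)
Y = 9 (Y = ((2 + 4) - 3)*3 = (6 - 3)*3 = 3*3 = 9)
7*Y + R(Z(-2)) = 7*9 + 4 = 63 + 4 = 67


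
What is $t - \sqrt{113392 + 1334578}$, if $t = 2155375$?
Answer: $2155375 - \sqrt{1447970} \approx 2.1542 \cdot 10^{6}$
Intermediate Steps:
$t - \sqrt{113392 + 1334578} = 2155375 - \sqrt{113392 + 1334578} = 2155375 - \sqrt{1447970}$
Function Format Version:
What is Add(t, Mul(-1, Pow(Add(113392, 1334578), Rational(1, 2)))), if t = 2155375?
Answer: Add(2155375, Mul(-1, Pow(1447970, Rational(1, 2)))) ≈ 2.1542e+6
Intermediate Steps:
Add(t, Mul(-1, Pow(Add(113392, 1334578), Rational(1, 2)))) = Add(2155375, Mul(-1, Pow(Add(113392, 1334578), Rational(1, 2)))) = Add(2155375, Mul(-1, Pow(1447970, Rational(1, 2))))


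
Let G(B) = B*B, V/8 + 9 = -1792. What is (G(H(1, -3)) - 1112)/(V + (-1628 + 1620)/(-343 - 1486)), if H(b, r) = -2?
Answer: 506633/6588056 ≈ 0.076902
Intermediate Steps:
V = -14408 (V = -72 + 8*(-1792) = -72 - 14336 = -14408)
G(B) = B**2
(G(H(1, -3)) - 1112)/(V + (-1628 + 1620)/(-343 - 1486)) = ((-2)**2 - 1112)/(-14408 + (-1628 + 1620)/(-343 - 1486)) = (4 - 1112)/(-14408 - 8/(-1829)) = -1108/(-14408 - 8*(-1/1829)) = -1108/(-14408 + 8/1829) = -1108/(-26352224/1829) = -1108*(-1829/26352224) = 506633/6588056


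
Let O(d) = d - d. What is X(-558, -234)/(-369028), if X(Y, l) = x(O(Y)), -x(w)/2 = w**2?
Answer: 0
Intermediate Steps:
O(d) = 0
x(w) = -2*w**2
X(Y, l) = 0 (X(Y, l) = -2*0**2 = -2*0 = 0)
X(-558, -234)/(-369028) = 0/(-369028) = 0*(-1/369028) = 0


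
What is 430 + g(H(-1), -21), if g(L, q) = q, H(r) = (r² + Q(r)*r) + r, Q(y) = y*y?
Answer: 409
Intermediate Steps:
Q(y) = y²
H(r) = r + r² + r³ (H(r) = (r² + r²*r) + r = (r² + r³) + r = r + r² + r³)
430 + g(H(-1), -21) = 430 - 21 = 409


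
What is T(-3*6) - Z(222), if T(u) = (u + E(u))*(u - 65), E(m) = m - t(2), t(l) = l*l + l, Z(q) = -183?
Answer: 3669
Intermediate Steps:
t(l) = l + l² (t(l) = l² + l = l + l²)
E(m) = -6 + m (E(m) = m - 2*(1 + 2) = m - 2*3 = m - 1*6 = m - 6 = -6 + m)
T(u) = (-65 + u)*(-6 + 2*u) (T(u) = (u + (-6 + u))*(u - 65) = (-6 + 2*u)*(-65 + u) = (-65 + u)*(-6 + 2*u))
T(-3*6) - Z(222) = (390 - (-408)*6 + 2*(-3*6)²) - 1*(-183) = (390 - 136*(-18) + 2*(-18)²) + 183 = (390 + 2448 + 2*324) + 183 = (390 + 2448 + 648) + 183 = 3486 + 183 = 3669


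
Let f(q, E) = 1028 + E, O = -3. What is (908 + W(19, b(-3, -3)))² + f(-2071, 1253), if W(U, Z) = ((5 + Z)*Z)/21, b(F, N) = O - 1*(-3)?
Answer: 826745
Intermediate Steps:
b(F, N) = 0 (b(F, N) = -3 - 1*(-3) = -3 + 3 = 0)
W(U, Z) = Z*(5 + Z)/21 (W(U, Z) = (Z*(5 + Z))*(1/21) = Z*(5 + Z)/21)
(908 + W(19, b(-3, -3)))² + f(-2071, 1253) = (908 + (1/21)*0*(5 + 0))² + (1028 + 1253) = (908 + (1/21)*0*5)² + 2281 = (908 + 0)² + 2281 = 908² + 2281 = 824464 + 2281 = 826745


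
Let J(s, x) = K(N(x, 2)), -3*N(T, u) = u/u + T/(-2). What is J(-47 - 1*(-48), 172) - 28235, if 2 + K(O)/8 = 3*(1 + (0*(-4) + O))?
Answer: -27547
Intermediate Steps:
N(T, u) = -⅓ + T/6 (N(T, u) = -(u/u + T/(-2))/3 = -(1 + T*(-½))/3 = -(1 - T/2)/3 = -⅓ + T/6)
K(O) = 8 + 24*O (K(O) = -16 + 8*(3*(1 + (0*(-4) + O))) = -16 + 8*(3*(1 + (0 + O))) = -16 + 8*(3*(1 + O)) = -16 + 8*(3 + 3*O) = -16 + (24 + 24*O) = 8 + 24*O)
J(s, x) = 4*x (J(s, x) = 8 + 24*(-⅓ + x/6) = 8 + (-8 + 4*x) = 4*x)
J(-47 - 1*(-48), 172) - 28235 = 4*172 - 28235 = 688 - 28235 = -27547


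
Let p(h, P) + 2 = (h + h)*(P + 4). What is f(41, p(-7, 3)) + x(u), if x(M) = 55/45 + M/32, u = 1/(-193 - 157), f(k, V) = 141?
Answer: 14335991/100800 ≈ 142.22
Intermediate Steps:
p(h, P) = -2 + 2*h*(4 + P) (p(h, P) = -2 + (h + h)*(P + 4) = -2 + (2*h)*(4 + P) = -2 + 2*h*(4 + P))
u = -1/350 (u = 1/(-350) = -1/350 ≈ -0.0028571)
x(M) = 11/9 + M/32 (x(M) = 55*(1/45) + M*(1/32) = 11/9 + M/32)
f(41, p(-7, 3)) + x(u) = 141 + (11/9 + (1/32)*(-1/350)) = 141 + (11/9 - 1/11200) = 141 + 123191/100800 = 14335991/100800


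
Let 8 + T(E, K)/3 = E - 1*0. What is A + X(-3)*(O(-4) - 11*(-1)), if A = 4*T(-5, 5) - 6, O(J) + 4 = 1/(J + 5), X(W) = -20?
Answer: -322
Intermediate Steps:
O(J) = -4 + 1/(5 + J) (O(J) = -4 + 1/(J + 5) = -4 + 1/(5 + J))
T(E, K) = -24 + 3*E (T(E, K) = -24 + 3*(E - 1*0) = -24 + 3*(E + 0) = -24 + 3*E)
A = -162 (A = 4*(-24 + 3*(-5)) - 6 = 4*(-24 - 15) - 6 = 4*(-39) - 6 = -156 - 6 = -162)
A + X(-3)*(O(-4) - 11*(-1)) = -162 - 20*((-19 - 4*(-4))/(5 - 4) - 11*(-1)) = -162 - 20*((-19 + 16)/1 + 11) = -162 - 20*(1*(-3) + 11) = -162 - 20*(-3 + 11) = -162 - 20*8 = -162 - 160 = -322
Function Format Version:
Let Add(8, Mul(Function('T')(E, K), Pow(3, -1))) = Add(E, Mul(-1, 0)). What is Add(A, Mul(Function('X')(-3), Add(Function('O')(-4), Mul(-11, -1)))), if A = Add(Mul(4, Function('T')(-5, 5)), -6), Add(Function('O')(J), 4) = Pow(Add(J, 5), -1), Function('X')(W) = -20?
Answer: -322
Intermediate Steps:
Function('O')(J) = Add(-4, Pow(Add(5, J), -1)) (Function('O')(J) = Add(-4, Pow(Add(J, 5), -1)) = Add(-4, Pow(Add(5, J), -1)))
Function('T')(E, K) = Add(-24, Mul(3, E)) (Function('T')(E, K) = Add(-24, Mul(3, Add(E, Mul(-1, 0)))) = Add(-24, Mul(3, Add(E, 0))) = Add(-24, Mul(3, E)))
A = -162 (A = Add(Mul(4, Add(-24, Mul(3, -5))), -6) = Add(Mul(4, Add(-24, -15)), -6) = Add(Mul(4, -39), -6) = Add(-156, -6) = -162)
Add(A, Mul(Function('X')(-3), Add(Function('O')(-4), Mul(-11, -1)))) = Add(-162, Mul(-20, Add(Mul(Pow(Add(5, -4), -1), Add(-19, Mul(-4, -4))), Mul(-11, -1)))) = Add(-162, Mul(-20, Add(Mul(Pow(1, -1), Add(-19, 16)), 11))) = Add(-162, Mul(-20, Add(Mul(1, -3), 11))) = Add(-162, Mul(-20, Add(-3, 11))) = Add(-162, Mul(-20, 8)) = Add(-162, -160) = -322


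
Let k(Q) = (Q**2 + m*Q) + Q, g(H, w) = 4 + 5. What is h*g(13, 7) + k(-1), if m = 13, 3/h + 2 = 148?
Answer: -1871/146 ≈ -12.815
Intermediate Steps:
g(H, w) = 9
h = 3/146 (h = 3/(-2 + 148) = 3/146 ≈ 0.020548)
k(Q) = Q**2 + 14*Q (k(Q) = (Q**2 + 13*Q) + Q = Q**2 + 14*Q)
h*g(13, 7) + k(-1) = (3/146)*9 - (14 - 1) = 27/146 - 1*13 = 27/146 - 13 = -1871/146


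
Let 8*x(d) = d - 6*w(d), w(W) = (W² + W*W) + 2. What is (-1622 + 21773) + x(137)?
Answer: -63895/8 ≈ -7986.9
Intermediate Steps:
w(W) = 2 + 2*W² (w(W) = (W² + W²) + 2 = 2*W² + 2 = 2 + 2*W²)
x(d) = -3/2 - 3*d²/2 + d/8 (x(d) = (d - 6*(2 + 2*d²))/8 = (d + (-12 - 12*d²))/8 = (-12 + d - 12*d²)/8 = -3/2 - 3*d²/2 + d/8)
(-1622 + 21773) + x(137) = (-1622 + 21773) + (-3/2 - 3/2*137² + (⅛)*137) = 20151 + (-3/2 - 3/2*18769 + 137/8) = 20151 + (-3/2 - 56307/2 + 137/8) = 20151 - 225103/8 = -63895/8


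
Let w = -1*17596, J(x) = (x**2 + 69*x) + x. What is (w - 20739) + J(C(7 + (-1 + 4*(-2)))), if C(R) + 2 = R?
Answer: -38599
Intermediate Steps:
C(R) = -2 + R
J(x) = x**2 + 70*x
w = -17596
(w - 20739) + J(C(7 + (-1 + 4*(-2)))) = (-17596 - 20739) + (-2 + (7 + (-1 + 4*(-2))))*(70 + (-2 + (7 + (-1 + 4*(-2))))) = -38335 + (-2 + (7 + (-1 - 8)))*(70 + (-2 + (7 + (-1 - 8)))) = -38335 + (-2 + (7 - 9))*(70 + (-2 + (7 - 9))) = -38335 + (-2 - 2)*(70 + (-2 - 2)) = -38335 - 4*(70 - 4) = -38335 - 4*66 = -38335 - 264 = -38599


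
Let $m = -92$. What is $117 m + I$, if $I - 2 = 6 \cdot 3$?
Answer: $-10744$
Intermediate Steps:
$I = 20$ ($I = 2 + 6 \cdot 3 = 2 + 18 = 20$)
$117 m + I = 117 \left(-92\right) + 20 = -10764 + 20 = -10744$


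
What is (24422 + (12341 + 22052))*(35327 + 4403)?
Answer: 2336719950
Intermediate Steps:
(24422 + (12341 + 22052))*(35327 + 4403) = (24422 + 34393)*39730 = 58815*39730 = 2336719950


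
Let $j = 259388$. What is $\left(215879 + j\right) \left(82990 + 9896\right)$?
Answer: $44145650562$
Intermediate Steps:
$\left(215879 + j\right) \left(82990 + 9896\right) = \left(215879 + 259388\right) \left(82990 + 9896\right) = 475267 \cdot 92886 = 44145650562$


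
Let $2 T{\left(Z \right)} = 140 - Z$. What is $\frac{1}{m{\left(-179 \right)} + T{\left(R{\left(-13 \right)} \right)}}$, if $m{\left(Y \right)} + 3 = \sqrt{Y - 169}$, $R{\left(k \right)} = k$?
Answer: $\frac{98}{7667} - \frac{8 i \sqrt{87}}{23001} \approx 0.012782 - 0.0032442 i$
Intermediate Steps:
$T{\left(Z \right)} = 70 - \frac{Z}{2}$ ($T{\left(Z \right)} = \frac{140 - Z}{2} = 70 - \frac{Z}{2}$)
$m{\left(Y \right)} = -3 + \sqrt{-169 + Y}$ ($m{\left(Y \right)} = -3 + \sqrt{Y - 169} = -3 + \sqrt{-169 + Y}$)
$\frac{1}{m{\left(-179 \right)} + T{\left(R{\left(-13 \right)} \right)}} = \frac{1}{\left(-3 + \sqrt{-169 - 179}\right) + \left(70 - - \frac{13}{2}\right)} = \frac{1}{\left(-3 + \sqrt{-348}\right) + \left(70 + \frac{13}{2}\right)} = \frac{1}{\left(-3 + 2 i \sqrt{87}\right) + \frac{153}{2}} = \frac{1}{\frac{147}{2} + 2 i \sqrt{87}}$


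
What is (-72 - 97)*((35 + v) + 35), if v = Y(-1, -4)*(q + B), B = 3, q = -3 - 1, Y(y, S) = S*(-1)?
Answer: -11154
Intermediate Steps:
Y(y, S) = -S
q = -4
v = -4 (v = (-1*(-4))*(-4 + 3) = 4*(-1) = -4)
(-72 - 97)*((35 + v) + 35) = (-72 - 97)*((35 - 4) + 35) = -169*(31 + 35) = -169*66 = -11154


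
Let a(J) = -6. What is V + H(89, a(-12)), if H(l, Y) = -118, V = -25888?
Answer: -26006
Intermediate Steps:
V + H(89, a(-12)) = -25888 - 118 = -26006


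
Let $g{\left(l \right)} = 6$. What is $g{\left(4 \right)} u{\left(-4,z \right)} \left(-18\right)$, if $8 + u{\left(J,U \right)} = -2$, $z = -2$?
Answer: $1080$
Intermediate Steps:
$u{\left(J,U \right)} = -10$ ($u{\left(J,U \right)} = -8 - 2 = -10$)
$g{\left(4 \right)} u{\left(-4,z \right)} \left(-18\right) = 6 \left(-10\right) \left(-18\right) = \left(-60\right) \left(-18\right) = 1080$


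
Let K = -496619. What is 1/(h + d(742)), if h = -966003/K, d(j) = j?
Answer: 496619/369457301 ≈ 0.0013442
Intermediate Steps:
h = 966003/496619 (h = -966003/(-496619) = -966003*(-1/496619) = 966003/496619 ≈ 1.9452)
1/(h + d(742)) = 1/(966003/496619 + 742) = 1/(369457301/496619) = 496619/369457301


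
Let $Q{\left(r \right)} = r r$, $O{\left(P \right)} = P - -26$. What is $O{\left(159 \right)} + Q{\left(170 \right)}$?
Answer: $29085$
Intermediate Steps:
$O{\left(P \right)} = 26 + P$ ($O{\left(P \right)} = P + 26 = 26 + P$)
$Q{\left(r \right)} = r^{2}$
$O{\left(159 \right)} + Q{\left(170 \right)} = \left(26 + 159\right) + 170^{2} = 185 + 28900 = 29085$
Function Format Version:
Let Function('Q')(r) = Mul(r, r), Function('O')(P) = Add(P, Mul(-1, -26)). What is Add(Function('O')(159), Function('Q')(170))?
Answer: 29085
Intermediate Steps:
Function('O')(P) = Add(26, P) (Function('O')(P) = Add(P, 26) = Add(26, P))
Function('Q')(r) = Pow(r, 2)
Add(Function('O')(159), Function('Q')(170)) = Add(Add(26, 159), Pow(170, 2)) = Add(185, 28900) = 29085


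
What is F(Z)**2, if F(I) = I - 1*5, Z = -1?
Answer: 36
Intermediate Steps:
F(I) = -5 + I (F(I) = I - 5 = -5 + I)
F(Z)**2 = (-5 - 1)**2 = (-6)**2 = 36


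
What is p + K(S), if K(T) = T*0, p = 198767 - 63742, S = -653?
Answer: 135025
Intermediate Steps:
p = 135025
K(T) = 0
p + K(S) = 135025 + 0 = 135025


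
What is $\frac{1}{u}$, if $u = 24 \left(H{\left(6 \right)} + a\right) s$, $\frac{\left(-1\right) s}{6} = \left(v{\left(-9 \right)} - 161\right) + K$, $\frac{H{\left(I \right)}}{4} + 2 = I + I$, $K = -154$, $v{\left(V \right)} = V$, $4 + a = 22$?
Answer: $\frac{1}{2706048} \approx 3.6954 \cdot 10^{-7}$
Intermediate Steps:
$a = 18$ ($a = -4 + 22 = 18$)
$H{\left(I \right)} = -8 + 8 I$ ($H{\left(I \right)} = -8 + 4 \left(I + I\right) = -8 + 4 \cdot 2 I = -8 + 8 I$)
$s = 1944$ ($s = - 6 \left(\left(-9 - 161\right) - 154\right) = - 6 \left(-170 - 154\right) = \left(-6\right) \left(-324\right) = 1944$)
$u = 2706048$ ($u = 24 \left(\left(-8 + 8 \cdot 6\right) + 18\right) 1944 = 24 \left(\left(-8 + 48\right) + 18\right) 1944 = 24 \left(40 + 18\right) 1944 = 24 \cdot 58 \cdot 1944 = 1392 \cdot 1944 = 2706048$)
$\frac{1}{u} = \frac{1}{2706048}$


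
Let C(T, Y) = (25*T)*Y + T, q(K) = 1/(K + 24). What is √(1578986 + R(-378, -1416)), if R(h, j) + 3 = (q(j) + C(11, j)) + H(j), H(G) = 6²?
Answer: √144068951433/348 ≈ 1090.7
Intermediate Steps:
q(K) = 1/(24 + K)
C(T, Y) = T + 25*T*Y (C(T, Y) = 25*T*Y + T = T + 25*T*Y)
H(G) = 36
R(h, j) = 44 + 1/(24 + j) + 275*j (R(h, j) = -3 + ((1/(24 + j) + 11*(1 + 25*j)) + 36) = -3 + ((1/(24 + j) + (11 + 275*j)) + 36) = -3 + ((11 + 1/(24 + j) + 275*j) + 36) = -3 + (47 + 1/(24 + j) + 275*j) = 44 + 1/(24 + j) + 275*j)
√(1578986 + R(-378, -1416)) = √(1578986 + (1057 + 275*(-1416)² + 6644*(-1416))/(24 - 1416)) = √(1578986 + (1057 + 275*2005056 - 9407904)/(-1392)) = √(1578986 - (1057 + 551390400 - 9407904)/1392) = √(1578986 - 1/1392*541983553) = √(1578986 - 541983553/1392) = √(1655964959/1392) = √144068951433/348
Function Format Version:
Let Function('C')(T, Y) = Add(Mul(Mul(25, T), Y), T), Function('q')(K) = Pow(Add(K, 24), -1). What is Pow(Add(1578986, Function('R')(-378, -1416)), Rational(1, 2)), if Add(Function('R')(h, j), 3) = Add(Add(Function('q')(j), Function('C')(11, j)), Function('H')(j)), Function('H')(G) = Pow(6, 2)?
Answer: Mul(Rational(1, 348), Pow(144068951433, Rational(1, 2))) ≈ 1090.7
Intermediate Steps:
Function('q')(K) = Pow(Add(24, K), -1)
Function('C')(T, Y) = Add(T, Mul(25, T, Y)) (Function('C')(T, Y) = Add(Mul(25, T, Y), T) = Add(T, Mul(25, T, Y)))
Function('H')(G) = 36
Function('R')(h, j) = Add(44, Pow(Add(24, j), -1), Mul(275, j)) (Function('R')(h, j) = Add(-3, Add(Add(Pow(Add(24, j), -1), Mul(11, Add(1, Mul(25, j)))), 36)) = Add(-3, Add(Add(Pow(Add(24, j), -1), Add(11, Mul(275, j))), 36)) = Add(-3, Add(Add(11, Pow(Add(24, j), -1), Mul(275, j)), 36)) = Add(-3, Add(47, Pow(Add(24, j), -1), Mul(275, j))) = Add(44, Pow(Add(24, j), -1), Mul(275, j)))
Pow(Add(1578986, Function('R')(-378, -1416)), Rational(1, 2)) = Pow(Add(1578986, Mul(Pow(Add(24, -1416), -1), Add(1057, Mul(275, Pow(-1416, 2)), Mul(6644, -1416)))), Rational(1, 2)) = Pow(Add(1578986, Mul(Pow(-1392, -1), Add(1057, Mul(275, 2005056), -9407904))), Rational(1, 2)) = Pow(Add(1578986, Mul(Rational(-1, 1392), Add(1057, 551390400, -9407904))), Rational(1, 2)) = Pow(Add(1578986, Mul(Rational(-1, 1392), 541983553)), Rational(1, 2)) = Pow(Add(1578986, Rational(-541983553, 1392)), Rational(1, 2)) = Pow(Rational(1655964959, 1392), Rational(1, 2)) = Mul(Rational(1, 348), Pow(144068951433, Rational(1, 2)))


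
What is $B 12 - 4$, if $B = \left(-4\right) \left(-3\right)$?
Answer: $140$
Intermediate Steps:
$B = 12$
$B 12 - 4 = 12 \cdot 12 - 4 = 144 - 4 = 140$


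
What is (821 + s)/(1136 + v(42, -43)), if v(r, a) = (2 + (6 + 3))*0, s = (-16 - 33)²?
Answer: 1611/568 ≈ 2.8363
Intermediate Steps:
s = 2401 (s = (-49)² = 2401)
v(r, a) = 0 (v(r, a) = (2 + 9)*0 = 11*0 = 0)
(821 + s)/(1136 + v(42, -43)) = (821 + 2401)/(1136 + 0) = 3222/1136 = 3222*(1/1136) = 1611/568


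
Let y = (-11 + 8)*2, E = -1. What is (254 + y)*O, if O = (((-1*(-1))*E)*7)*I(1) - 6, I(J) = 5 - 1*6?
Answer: 248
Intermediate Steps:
I(J) = -1 (I(J) = 5 - 6 = -1)
O = 1 (O = ((-1*(-1)*(-1))*7)*(-1) - 6 = ((1*(-1))*7)*(-1) - 6 = -1*7*(-1) - 6 = -7*(-1) - 6 = 7 - 6 = 1)
y = -6 (y = -3*2 = -6)
(254 + y)*O = (254 - 6)*1 = 248*1 = 248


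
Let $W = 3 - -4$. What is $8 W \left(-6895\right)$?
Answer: $-386120$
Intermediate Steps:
$W = 7$ ($W = 3 + 4 = 7$)
$8 W \left(-6895\right) = 8 \cdot 7 \left(-6895\right) = 56 \left(-6895\right) = -386120$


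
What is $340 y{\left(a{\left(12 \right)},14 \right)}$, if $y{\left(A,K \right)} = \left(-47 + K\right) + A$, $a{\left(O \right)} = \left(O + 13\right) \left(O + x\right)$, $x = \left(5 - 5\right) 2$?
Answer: $90780$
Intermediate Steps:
$x = 0$ ($x = 0 \cdot 2 = 0$)
$a{\left(O \right)} = O \left(13 + O\right)$ ($a{\left(O \right)} = \left(O + 13\right) \left(O + 0\right) = \left(13 + O\right) O = O \left(13 + O\right)$)
$y{\left(A,K \right)} = -47 + A + K$
$340 y{\left(a{\left(12 \right)},14 \right)} = 340 \left(-47 + 12 \left(13 + 12\right) + 14\right) = 340 \left(-47 + 12 \cdot 25 + 14\right) = 340 \left(-47 + 300 + 14\right) = 340 \cdot 267 = 90780$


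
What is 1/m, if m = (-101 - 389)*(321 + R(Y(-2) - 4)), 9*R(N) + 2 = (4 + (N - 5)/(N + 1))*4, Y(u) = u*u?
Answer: -3/470890 ≈ -6.3709e-6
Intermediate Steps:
Y(u) = u²
R(N) = 14/9 + 4*(-5 + N)/(9*(1 + N)) (R(N) = -2/9 + ((4 + (N - 5)/(N + 1))*4)/9 = -2/9 + ((4 + (-5 + N)/(1 + N))*4)/9 = -2/9 + (16 + 4*(-5 + N)/(1 + N))/9 = -2/9 + (16/9 + 4*(-5 + N)/(9*(1 + N))) = 14/9 + 4*(-5 + N)/(9*(1 + N)))
m = -470890/3 (m = (-101 - 389)*(321 + 2*(-1 + 3*((-2)² - 4))/(3*(1 + ((-2)² - 4)))) = -490*(321 + 2*(-1 + 3*(4 - 4))/(3*(1 + (4 - 4)))) = -490*(321 + 2*(-1 + 3*0)/(3*(1 + 0))) = -490*(321 + (⅔)*(-1 + 0)/1) = -490*(321 + (⅔)*1*(-1)) = -490*(321 - ⅔) = -490*961/3 = -470890/3 ≈ -1.5696e+5)
1/m = 1/(-470890/3) = -3/470890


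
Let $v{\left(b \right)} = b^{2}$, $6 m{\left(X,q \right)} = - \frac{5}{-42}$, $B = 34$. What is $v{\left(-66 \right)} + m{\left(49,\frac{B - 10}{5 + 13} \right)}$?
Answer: $\frac{1097717}{252} \approx 4356.0$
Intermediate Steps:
$m{\left(X,q \right)} = \frac{5}{252}$ ($m{\left(X,q \right)} = \frac{\left(-5\right) \frac{1}{-42}}{6} = \frac{\left(-5\right) \left(- \frac{1}{42}\right)}{6} = \frac{1}{6} \cdot \frac{5}{42} = \frac{5}{252}$)
$v{\left(-66 \right)} + m{\left(49,\frac{B - 10}{5 + 13} \right)} = \left(-66\right)^{2} + \frac{5}{252} = 4356 + \frac{5}{252} = \frac{1097717}{252}$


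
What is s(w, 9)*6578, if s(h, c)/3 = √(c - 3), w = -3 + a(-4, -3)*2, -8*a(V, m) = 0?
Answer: 19734*√6 ≈ 48338.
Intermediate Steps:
a(V, m) = 0 (a(V, m) = -⅛*0 = 0)
w = -3 (w = -3 + 0*2 = -3 + 0 = -3)
s(h, c) = 3*√(-3 + c) (s(h, c) = 3*√(c - 3) = 3*√(-3 + c))
s(w, 9)*6578 = (3*√(-3 + 9))*6578 = (3*√6)*6578 = 19734*√6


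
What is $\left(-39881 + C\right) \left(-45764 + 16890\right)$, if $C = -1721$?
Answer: $1201216148$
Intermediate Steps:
$\left(-39881 + C\right) \left(-45764 + 16890\right) = \left(-39881 - 1721\right) \left(-45764 + 16890\right) = \left(-41602\right) \left(-28874\right) = 1201216148$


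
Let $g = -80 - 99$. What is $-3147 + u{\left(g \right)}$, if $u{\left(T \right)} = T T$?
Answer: $28894$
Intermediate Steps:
$g = -179$
$u{\left(T \right)} = T^{2}$
$-3147 + u{\left(g \right)} = -3147 + \left(-179\right)^{2} = -3147 + 32041 = 28894$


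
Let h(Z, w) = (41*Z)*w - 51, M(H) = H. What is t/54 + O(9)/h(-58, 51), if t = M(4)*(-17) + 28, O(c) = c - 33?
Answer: -269548/363987 ≈ -0.74054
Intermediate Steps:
O(c) = -33 + c
t = -40 (t = 4*(-17) + 28 = -68 + 28 = -40)
h(Z, w) = -51 + 41*Z*w (h(Z, w) = 41*Z*w - 51 = -51 + 41*Z*w)
t/54 + O(9)/h(-58, 51) = -40/54 + (-33 + 9)/(-51 + 41*(-58)*51) = -40*1/54 - 24/(-51 - 121278) = -20/27 - 24/(-121329) = -20/27 - 24*(-1/121329) = -20/27 + 8/40443 = -269548/363987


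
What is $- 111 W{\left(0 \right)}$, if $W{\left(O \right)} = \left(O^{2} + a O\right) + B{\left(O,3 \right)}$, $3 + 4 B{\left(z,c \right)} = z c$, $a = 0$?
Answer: $\frac{333}{4} \approx 83.25$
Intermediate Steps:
$B{\left(z,c \right)} = - \frac{3}{4} + \frac{c z}{4}$ ($B{\left(z,c \right)} = - \frac{3}{4} + \frac{z c}{4} = - \frac{3}{4} + \frac{c z}{4}$)
$W{\left(O \right)} = - \frac{3}{4} + O^{2} + \frac{3 O}{4}$ ($W{\left(O \right)} = \left(O^{2} + 0 O\right) + \left(- \frac{3}{4} + \frac{1}{4} \cdot 3 O\right) = \left(O^{2} + 0\right) + \left(- \frac{3}{4} + \frac{3 O}{4}\right) = O^{2} + \left(- \frac{3}{4} + \frac{3 O}{4}\right) = - \frac{3}{4} + O^{2} + \frac{3 O}{4}$)
$- 111 W{\left(0 \right)} = - 111 \left(- \frac{3}{4} + 0^{2} + \frac{3}{4} \cdot 0\right) = - 111 \left(- \frac{3}{4} + 0 + 0\right) = \left(-111\right) \left(- \frac{3}{4}\right) = \frac{333}{4}$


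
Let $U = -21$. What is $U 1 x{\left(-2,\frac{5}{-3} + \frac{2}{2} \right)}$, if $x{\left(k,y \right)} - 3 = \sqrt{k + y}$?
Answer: $-63 - 14 i \sqrt{6} \approx -63.0 - 34.293 i$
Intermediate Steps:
$x{\left(k,y \right)} = 3 + \sqrt{k + y}$
$U 1 x{\left(-2,\frac{5}{-3} + \frac{2}{2} \right)} = \left(-21\right) 1 \left(3 + \sqrt{-2 + \left(\frac{5}{-3} + \frac{2}{2}\right)}\right) = - 21 \left(3 + \sqrt{-2 + \left(5 \left(- \frac{1}{3}\right) + 2 \cdot \frac{1}{2}\right)}\right) = - 21 \left(3 + \sqrt{-2 + \left(- \frac{5}{3} + 1\right)}\right) = - 21 \left(3 + \sqrt{-2 - \frac{2}{3}}\right) = - 21 \left(3 + \sqrt{- \frac{8}{3}}\right) = - 21 \left(3 + \frac{2 i \sqrt{6}}{3}\right) = -63 - 14 i \sqrt{6}$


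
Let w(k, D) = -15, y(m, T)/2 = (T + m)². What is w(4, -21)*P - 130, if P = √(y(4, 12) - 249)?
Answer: -130 - 15*√263 ≈ -373.26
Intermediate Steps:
y(m, T) = 2*(T + m)²
P = √263 (P = √(2*(12 + 4)² - 249) = √(2*16² - 249) = √(2*256 - 249) = √(512 - 249) = √263 ≈ 16.217)
w(4, -21)*P - 130 = -15*√263 - 130 = -130 - 15*√263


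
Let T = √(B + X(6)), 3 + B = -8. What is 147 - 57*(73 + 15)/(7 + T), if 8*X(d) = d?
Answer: -35203/79 + 3344*I*√41/79 ≈ -445.61 + 271.04*I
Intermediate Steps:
B = -11 (B = -3 - 8 = -11)
X(d) = d/8
T = I*√41/2 (T = √(-11 + (⅛)*6) = √(-11 + ¾) = √(-41/4) = I*√41/2 ≈ 3.2016*I)
147 - 57*(73 + 15)/(7 + T) = 147 - 57*(73 + 15)/(7 + I*√41/2) = 147 - 5016/(7 + I*√41/2)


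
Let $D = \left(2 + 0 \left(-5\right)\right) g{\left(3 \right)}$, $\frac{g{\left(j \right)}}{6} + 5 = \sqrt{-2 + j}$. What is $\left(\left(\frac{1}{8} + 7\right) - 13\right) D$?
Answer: $282$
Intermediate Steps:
$g{\left(j \right)} = -30 + 6 \sqrt{-2 + j}$
$D = -48$ ($D = \left(2 + 0 \left(-5\right)\right) \left(-30 + 6 \sqrt{-2 + 3}\right) = \left(2 + 0\right) \left(-30 + 6 \sqrt{1}\right) = 2 \left(-30 + 6 \cdot 1\right) = 2 \left(-30 + 6\right) = 2 \left(-24\right) = -48$)
$\left(\left(\frac{1}{8} + 7\right) - 13\right) D = \left(\left(\frac{1}{8} + 7\right) - 13\right) \left(-48\right) = \left(\frac{57}{8} - 13\right) \left(-48\right) = \left(- \frac{47}{8}\right) \left(-48\right) = 282$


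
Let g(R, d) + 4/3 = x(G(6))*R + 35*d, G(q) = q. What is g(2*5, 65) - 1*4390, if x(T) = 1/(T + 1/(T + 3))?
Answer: -69785/33 ≈ -2114.7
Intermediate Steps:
x(T) = 1/(T + 1/(3 + T))
g(R, d) = -4/3 + 35*d + 9*R/55 (g(R, d) = -4/3 + (((3 + 6)/(1 + 6**2 + 3*6))*R + 35*d) = -4/3 + ((9/(1 + 36 + 18))*R + 35*d) = -4/3 + ((9/55)*R + 35*d) = -4/3 + (((1/55)*9)*R + 35*d) = -4/3 + (9*R/55 + 35*d) = -4/3 + (35*d + 9*R/55) = -4/3 + 35*d + 9*R/55)
g(2*5, 65) - 1*4390 = (-4/3 + 35*65 + 9*(2*5)/55) - 1*4390 = (-4/3 + 2275 + (9/55)*10) - 4390 = (-4/3 + 2275 + 18/11) - 4390 = 75085/33 - 4390 = -69785/33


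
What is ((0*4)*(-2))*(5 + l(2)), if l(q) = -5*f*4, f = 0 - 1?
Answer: 0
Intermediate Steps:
f = -1
l(q) = 20 (l(q) = -5*(-1)*4 = 5*4 = 20)
((0*4)*(-2))*(5 + l(2)) = ((0*4)*(-2))*(5 + 20) = (0*(-2))*25 = 0*25 = 0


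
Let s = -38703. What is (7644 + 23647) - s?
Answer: 69994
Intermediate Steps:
(7644 + 23647) - s = (7644 + 23647) - 1*(-38703) = 31291 + 38703 = 69994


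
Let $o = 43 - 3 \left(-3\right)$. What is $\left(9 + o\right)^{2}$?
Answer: $3721$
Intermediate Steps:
$o = 52$ ($o = 43 - -9 = 43 + 9 = 52$)
$\left(9 + o\right)^{2} = \left(9 + 52\right)^{2} = 61^{2} = 3721$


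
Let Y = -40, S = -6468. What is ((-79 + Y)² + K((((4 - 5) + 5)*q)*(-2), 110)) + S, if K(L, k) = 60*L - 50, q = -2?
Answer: 8603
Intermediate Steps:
K(L, k) = -50 + 60*L
((-79 + Y)² + K((((4 - 5) + 5)*q)*(-2), 110)) + S = ((-79 - 40)² + (-50 + 60*((((4 - 5) + 5)*(-2))*(-2)))) - 6468 = ((-119)² + (-50 + 60*(((-1 + 5)*(-2))*(-2)))) - 6468 = (14161 + (-50 + 60*((4*(-2))*(-2)))) - 6468 = (14161 + (-50 + 60*(-8*(-2)))) - 6468 = (14161 + (-50 + 60*16)) - 6468 = (14161 + (-50 + 960)) - 6468 = (14161 + 910) - 6468 = 15071 - 6468 = 8603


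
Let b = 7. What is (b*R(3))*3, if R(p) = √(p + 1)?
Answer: 42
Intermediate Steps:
R(p) = √(1 + p)
(b*R(3))*3 = (7*√(1 + 3))*3 = (7*√4)*3 = (7*2)*3 = 14*3 = 42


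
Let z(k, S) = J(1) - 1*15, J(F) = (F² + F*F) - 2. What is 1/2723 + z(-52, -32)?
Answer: -40844/2723 ≈ -15.000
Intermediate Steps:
J(F) = -2 + 2*F² (J(F) = (F² + F²) - 2 = 2*F² - 2 = -2 + 2*F²)
z(k, S) = -15 (z(k, S) = (-2 + 2*1²) - 1*15 = (-2 + 2*1) - 15 = (-2 + 2) - 15 = 0 - 15 = -15)
1/2723 + z(-52, -32) = 1/2723 - 15 = -40844/2723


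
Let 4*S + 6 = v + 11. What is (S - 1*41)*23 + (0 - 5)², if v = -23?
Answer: -2043/2 ≈ -1021.5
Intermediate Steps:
S = -9/2 (S = -3/2 + (-23 + 11)/4 = -3/2 + (¼)*(-12) = -3/2 - 3 = -9/2 ≈ -4.5000)
(S - 1*41)*23 + (0 - 5)² = (-9/2 - 1*41)*23 + (0 - 5)² = (-9/2 - 41)*23 + (-5)² = -91/2*23 + 25 = -2093/2 + 25 = -2043/2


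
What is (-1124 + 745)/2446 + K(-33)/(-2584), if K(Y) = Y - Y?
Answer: -379/2446 ≈ -0.15495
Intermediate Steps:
K(Y) = 0
(-1124 + 745)/2446 + K(-33)/(-2584) = (-1124 + 745)/2446 + 0/(-2584) = -379*1/2446 + 0*(-1/2584) = -379/2446 + 0 = -379/2446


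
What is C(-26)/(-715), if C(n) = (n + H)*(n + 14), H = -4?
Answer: -72/143 ≈ -0.50350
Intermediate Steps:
C(n) = (-4 + n)*(14 + n) (C(n) = (n - 4)*(n + 14) = (-4 + n)*(14 + n))
C(-26)/(-715) = (-56 + (-26)² + 10*(-26))/(-715) = (-56 + 676 - 260)*(-1/715) = 360*(-1/715) = -72/143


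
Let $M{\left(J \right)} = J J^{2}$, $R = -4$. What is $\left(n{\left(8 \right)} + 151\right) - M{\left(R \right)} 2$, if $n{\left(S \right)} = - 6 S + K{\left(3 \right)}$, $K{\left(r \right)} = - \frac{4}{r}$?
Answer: $\frac{39040}{3} \approx 13013.0$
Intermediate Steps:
$M{\left(J \right)} = J^{3}$
$n{\left(S \right)} = - \frac{4}{3} - 6 S$ ($n{\left(S \right)} = - 6 S - \frac{4}{3} = - \frac{4}{3} - 6 S$)
$\left(n{\left(8 \right)} + 151\right) - M{\left(R \right)} 2 = \left(\left(- \frac{4}{3} - 48\right) + 151\right) - \left(-4\right)^{3} \cdot 2 = \left(\left(- \frac{4}{3} - 48\right) + 151\right) \left(-1\right) \left(-64\right) 2 = \left(- \frac{148}{3} + 151\right) 64 \cdot 2 = \frac{305}{3} \cdot 128 = \frac{39040}{3}$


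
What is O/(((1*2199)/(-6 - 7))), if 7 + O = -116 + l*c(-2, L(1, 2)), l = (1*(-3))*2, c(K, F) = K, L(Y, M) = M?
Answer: 481/733 ≈ 0.65621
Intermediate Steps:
l = -6 (l = -3*2 = -6)
O = -111 (O = -7 + (-116 - 6*(-2)) = -7 + (-116 + 12) = -7 - 104 = -111)
O/(((1*2199)/(-6 - 7))) = -111/((1*2199)/(-6 - 7)) = -111/(2199/(-13)) = -111/((-1/13*2199)) = -111/(-2199/13) = -111*(-13/2199) = 481/733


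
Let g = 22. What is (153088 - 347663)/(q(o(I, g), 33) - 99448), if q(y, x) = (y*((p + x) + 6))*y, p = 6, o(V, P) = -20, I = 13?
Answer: 194575/81448 ≈ 2.3889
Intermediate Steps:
q(y, x) = y**2*(12 + x) (q(y, x) = (y*((6 + x) + 6))*y = (y*(12 + x))*y = y**2*(12 + x))
(153088 - 347663)/(q(o(I, g), 33) - 99448) = (153088 - 347663)/((-20)**2*(12 + 33) - 99448) = -194575/(400*45 - 99448) = -194575/(18000 - 99448) = -194575/(-81448) = -194575*(-1/81448) = 194575/81448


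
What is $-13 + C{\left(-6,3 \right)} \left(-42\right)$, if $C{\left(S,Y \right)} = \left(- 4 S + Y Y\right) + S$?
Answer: $-1147$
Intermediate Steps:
$C{\left(S,Y \right)} = Y^{2} - 3 S$ ($C{\left(S,Y \right)} = \left(- 4 S + Y^{2}\right) + S = \left(Y^{2} - 4 S\right) + S = Y^{2} - 3 S$)
$-13 + C{\left(-6,3 \right)} \left(-42\right) = -13 + \left(3^{2} - -18\right) \left(-42\right) = -13 + \left(9 + 18\right) \left(-42\right) = -13 + 27 \left(-42\right) = -13 - 1134 = -1147$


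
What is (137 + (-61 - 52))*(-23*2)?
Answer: -1104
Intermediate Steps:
(137 + (-61 - 52))*(-23*2) = (137 - 113)*(-46) = 24*(-46) = -1104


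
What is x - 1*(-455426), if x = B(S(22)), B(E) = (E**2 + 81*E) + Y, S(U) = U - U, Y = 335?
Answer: 455761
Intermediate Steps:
S(U) = 0
B(E) = 335 + E**2 + 81*E (B(E) = (E**2 + 81*E) + 335 = 335 + E**2 + 81*E)
x = 335 (x = 335 + 0**2 + 81*0 = 335 + 0 + 0 = 335)
x - 1*(-455426) = 335 - 1*(-455426) = 335 + 455426 = 455761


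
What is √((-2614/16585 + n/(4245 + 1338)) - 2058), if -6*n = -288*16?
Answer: 4*I*√122533070719716465/30864685 ≈ 45.365*I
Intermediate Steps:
n = 768 (n = -(-48)*16 = -⅙*(-4608) = 768)
√((-2614/16585 + n/(4245 + 1338)) - 2058) = √((-2614/16585 + 768/(4245 + 1338)) - 2058) = √((-2614*1/16585 + 768/5583) - 2058) = √((-2614/16585 + 768*(1/5583)) - 2058) = √((-2614/16585 + 256/1861) - 2058) = √(-618894/30864685 - 2058) = √(-63520140624/30864685) = 4*I*√122533070719716465/30864685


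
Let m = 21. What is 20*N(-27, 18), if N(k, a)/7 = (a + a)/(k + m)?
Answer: -840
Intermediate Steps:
N(k, a) = 14*a/(21 + k) (N(k, a) = 7*((a + a)/(k + 21)) = 7*((2*a)/(21 + k)) = 7*(2*a/(21 + k)) = 14*a/(21 + k))
20*N(-27, 18) = 20*(14*18/(21 - 27)) = 20*(14*18/(-6)) = 20*(14*18*(-1/6)) = 20*(-42) = -840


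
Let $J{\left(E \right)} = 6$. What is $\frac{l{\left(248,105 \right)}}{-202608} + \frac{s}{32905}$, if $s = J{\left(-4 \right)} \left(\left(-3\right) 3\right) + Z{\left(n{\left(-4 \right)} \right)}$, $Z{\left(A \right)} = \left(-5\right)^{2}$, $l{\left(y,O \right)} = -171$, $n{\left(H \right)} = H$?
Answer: $- \frac{27653}{740757360} \approx -3.7331 \cdot 10^{-5}$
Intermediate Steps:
$Z{\left(A \right)} = 25$
$s = -29$ ($s = 6 \left(\left(-3\right) 3\right) + 25 = 6 \left(-9\right) + 25 = -54 + 25 = -29$)
$\frac{l{\left(248,105 \right)}}{-202608} + \frac{s}{32905} = - \frac{171}{-202608} - \frac{29}{32905} = \left(-171\right) \left(- \frac{1}{202608}\right) - \frac{29}{32905} = \frac{19}{22512} - \frac{29}{32905} = - \frac{27653}{740757360}$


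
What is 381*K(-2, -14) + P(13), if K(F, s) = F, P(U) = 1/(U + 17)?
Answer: -22859/30 ≈ -761.97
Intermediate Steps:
P(U) = 1/(17 + U)
381*K(-2, -14) + P(13) = 381*(-2) + 1/(17 + 13) = -762 + 1/30 = -22859/30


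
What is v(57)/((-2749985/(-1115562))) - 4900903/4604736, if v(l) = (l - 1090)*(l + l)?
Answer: -86420197985560577/1808993561280 ≈ -47773.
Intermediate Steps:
v(l) = 2*l*(-1090 + l) (v(l) = (-1090 + l)*(2*l) = 2*l*(-1090 + l))
v(57)/((-2749985/(-1115562))) - 4900903/4604736 = (2*57*(-1090 + 57))/((-2749985/(-1115562))) - 4900903/4604736 = (2*57*(-1033))/((-2749985*(-1/1115562))) - 4900903*1/4604736 = -117762/392855/159366 - 4900903/4604736 = -117762*159366/392855 - 4900903/4604736 = -18767258892/392855 - 4900903/4604736 = -86420197985560577/1808993561280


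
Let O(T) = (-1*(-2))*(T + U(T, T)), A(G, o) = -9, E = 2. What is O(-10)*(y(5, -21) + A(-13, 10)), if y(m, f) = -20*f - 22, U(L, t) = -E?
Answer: -9336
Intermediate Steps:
U(L, t) = -2 (U(L, t) = -1*2 = -2)
y(m, f) = -22 - 20*f
O(T) = -4 + 2*T (O(T) = (-1*(-2))*(T - 2) = 2*(-2 + T) = -4 + 2*T)
O(-10)*(y(5, -21) + A(-13, 10)) = (-4 + 2*(-10))*((-22 - 20*(-21)) - 9) = (-4 - 20)*((-22 + 420) - 9) = -24*(398 - 9) = -24*389 = -9336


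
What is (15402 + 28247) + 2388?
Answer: 46037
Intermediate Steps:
(15402 + 28247) + 2388 = 43649 + 2388 = 46037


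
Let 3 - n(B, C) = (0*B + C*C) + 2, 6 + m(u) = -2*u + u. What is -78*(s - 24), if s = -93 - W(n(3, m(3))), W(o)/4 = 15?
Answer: 13806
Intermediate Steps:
m(u) = -6 - u (m(u) = -6 + (-2*u + u) = -6 - u)
n(B, C) = 1 - C² (n(B, C) = 3 - ((0*B + C*C) + 2) = 3 - ((0 + C²) + 2) = 3 - (C² + 2) = 3 - (2 + C²) = 3 + (-2 - C²) = 1 - C²)
W(o) = 60 (W(o) = 4*15 = 60)
s = -153 (s = -93 - 1*60 = -93 - 60 = -153)
-78*(s - 24) = -78*(-153 - 24) = -78*(-177) = 13806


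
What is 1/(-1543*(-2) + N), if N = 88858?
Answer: 1/91944 ≈ 1.0876e-5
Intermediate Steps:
1/(-1543*(-2) + N) = 1/(-1543*(-2) + 88858) = 1/(3086 + 88858) = 1/91944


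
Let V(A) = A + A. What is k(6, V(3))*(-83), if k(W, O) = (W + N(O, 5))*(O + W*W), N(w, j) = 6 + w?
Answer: -62748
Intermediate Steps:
V(A) = 2*A
k(W, O) = (O + W**2)*(6 + O + W) (k(W, O) = (W + (6 + O))*(O + W*W) = (6 + O + W)*(O + W**2) = (O + W**2)*(6 + O + W))
k(6, V(3))*(-83) = (6**3 + (2*3)*6 + (2*3)*(6 + 2*3) + 6**2*(6 + 2*3))*(-83) = (216 + 6*6 + 6*(6 + 6) + 36*(6 + 6))*(-83) = (216 + 36 + 6*12 + 36*12)*(-83) = (216 + 36 + 72 + 432)*(-83) = 756*(-83) = -62748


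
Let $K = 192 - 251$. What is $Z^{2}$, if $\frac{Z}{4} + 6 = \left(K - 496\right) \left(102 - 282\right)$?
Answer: $159660979776$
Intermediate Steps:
$K = -59$ ($K = 192 - 251 = -59$)
$Z = 399576$ ($Z = -24 + 4 \left(-59 - 496\right) \left(102 - 282\right) = -24 + 4 \left(\left(-555\right) \left(-180\right)\right) = -24 + 4 \cdot 99900 = -24 + 399600 = 399576$)
$Z^{2} = 399576^{2} = 159660979776$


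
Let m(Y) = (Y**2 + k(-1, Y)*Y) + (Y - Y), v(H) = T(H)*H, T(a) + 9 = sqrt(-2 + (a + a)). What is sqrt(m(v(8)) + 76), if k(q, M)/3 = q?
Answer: 2*sqrt(1593 - 294*sqrt(14)) ≈ 44.405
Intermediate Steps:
T(a) = -9 + sqrt(-2 + 2*a) (T(a) = -9 + sqrt(-2 + (a + a)) = -9 + sqrt(-2 + 2*a))
k(q, M) = 3*q
v(H) = H*(-9 + sqrt(-2 + 2*H)) (v(H) = (-9 + sqrt(-2 + 2*H))*H = H*(-9 + sqrt(-2 + 2*H)))
m(Y) = Y**2 - 3*Y (m(Y) = (Y**2 + (3*(-1))*Y) + (Y - Y) = (Y**2 - 3*Y) + 0 = Y**2 - 3*Y)
sqrt(m(v(8)) + 76) = sqrt((8*(-9 + sqrt(-2 + 2*8)))*(-3 + 8*(-9 + sqrt(-2 + 2*8))) + 76) = sqrt((8*(-9 + sqrt(-2 + 16)))*(-3 + 8*(-9 + sqrt(-2 + 16))) + 76) = sqrt((8*(-9 + sqrt(14)))*(-3 + 8*(-9 + sqrt(14))) + 76) = sqrt((-72 + 8*sqrt(14))*(-3 + (-72 + 8*sqrt(14))) + 76) = sqrt((-72 + 8*sqrt(14))*(-75 + 8*sqrt(14)) + 76) = sqrt((-75 + 8*sqrt(14))*(-72 + 8*sqrt(14)) + 76) = sqrt(76 + (-75 + 8*sqrt(14))*(-72 + 8*sqrt(14)))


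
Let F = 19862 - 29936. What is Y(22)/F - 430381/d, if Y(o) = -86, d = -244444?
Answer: 94710443/53533236 ≈ 1.7692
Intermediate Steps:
F = -10074
Y(22)/F - 430381/d = -86/(-10074) - 430381/(-244444) = -86*(-1/10074) - 430381*(-1/244444) = 43/5037 + 430381/244444 = 94710443/53533236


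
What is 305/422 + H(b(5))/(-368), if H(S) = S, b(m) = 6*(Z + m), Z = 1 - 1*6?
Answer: 305/422 ≈ 0.72275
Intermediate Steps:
Z = -5 (Z = 1 - 6 = -5)
b(m) = -30 + 6*m (b(m) = 6*(-5 + m) = -30 + 6*m)
305/422 + H(b(5))/(-368) = 305/422 + (-30 + 6*5)/(-368) = 305*(1/422) + (-30 + 30)*(-1/368) = 305/422 + 0*(-1/368) = 305/422 + 0 = 305/422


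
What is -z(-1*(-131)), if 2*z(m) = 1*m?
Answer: -131/2 ≈ -65.500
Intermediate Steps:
z(m) = m/2 (z(m) = (1*m)/2 = m/2)
-z(-1*(-131)) = -(-1*(-131))/2 = -131/2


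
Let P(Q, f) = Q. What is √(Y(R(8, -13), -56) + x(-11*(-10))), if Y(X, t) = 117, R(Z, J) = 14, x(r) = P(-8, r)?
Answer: √109 ≈ 10.440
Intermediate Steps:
x(r) = -8
√(Y(R(8, -13), -56) + x(-11*(-10))) = √(117 - 8) = √109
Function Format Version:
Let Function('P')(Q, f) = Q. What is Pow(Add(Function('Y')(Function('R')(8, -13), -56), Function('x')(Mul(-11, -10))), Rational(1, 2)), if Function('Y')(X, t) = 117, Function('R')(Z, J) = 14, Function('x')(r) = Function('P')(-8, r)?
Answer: Pow(109, Rational(1, 2)) ≈ 10.440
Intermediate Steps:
Function('x')(r) = -8
Pow(Add(Function('Y')(Function('R')(8, -13), -56), Function('x')(Mul(-11, -10))), Rational(1, 2)) = Pow(Add(117, -8), Rational(1, 2)) = Pow(109, Rational(1, 2))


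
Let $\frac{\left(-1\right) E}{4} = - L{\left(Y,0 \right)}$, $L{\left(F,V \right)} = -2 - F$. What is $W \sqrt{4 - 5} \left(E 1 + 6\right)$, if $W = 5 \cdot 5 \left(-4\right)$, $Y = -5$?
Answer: $- 1800 i \approx - 1800.0 i$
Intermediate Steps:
$E = 12$ ($E = - 4 \left(- (-2 - -5)\right) = - 4 \left(- (-2 + 5)\right) = - 4 \left(\left(-1\right) 3\right) = \left(-4\right) \left(-3\right) = 12$)
$W = -100$ ($W = 25 \left(-4\right) = -100$)
$W \sqrt{4 - 5} \left(E 1 + 6\right) = - 100 \sqrt{4 - 5} \left(12 \cdot 1 + 6\right) = - 100 \sqrt{-1} \left(12 + 6\right) = - 100 i 18 = - 1800 i$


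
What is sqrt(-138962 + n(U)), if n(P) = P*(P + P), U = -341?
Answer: 60*sqrt(26) ≈ 305.94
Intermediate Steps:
n(P) = 2*P**2 (n(P) = P*(2*P) = 2*P**2)
sqrt(-138962 + n(U)) = sqrt(-138962 + 2*(-341)**2) = sqrt(-138962 + 2*116281) = sqrt(-138962 + 232562) = sqrt(93600) = 60*sqrt(26)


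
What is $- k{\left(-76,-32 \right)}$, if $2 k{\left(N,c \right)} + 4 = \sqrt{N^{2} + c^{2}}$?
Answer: $2 - 10 \sqrt{17} \approx -39.231$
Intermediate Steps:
$k{\left(N,c \right)} = -2 + \frac{\sqrt{N^{2} + c^{2}}}{2}$
$- k{\left(-76,-32 \right)} = - (-2 + \frac{\sqrt{\left(-76\right)^{2} + \left(-32\right)^{2}}}{2}) = - (-2 + \frac{\sqrt{5776 + 1024}}{2}) = - (-2 + \frac{\sqrt{6800}}{2}) = - (-2 + \frac{20 \sqrt{17}}{2}) = - (-2 + 10 \sqrt{17}) = 2 - 10 \sqrt{17}$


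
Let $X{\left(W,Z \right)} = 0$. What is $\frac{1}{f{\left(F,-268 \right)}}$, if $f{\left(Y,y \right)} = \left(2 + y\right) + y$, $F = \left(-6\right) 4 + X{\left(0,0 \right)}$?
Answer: $- \frac{1}{534} \approx -0.0018727$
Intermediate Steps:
$F = -24$ ($F = \left(-6\right) 4 + 0 = -24 + 0 = -24$)
$f{\left(Y,y \right)} = 2 + 2 y$
$\frac{1}{f{\left(F,-268 \right)}} = \frac{1}{2 + 2 \left(-268\right)} = \frac{1}{2 - 536} = \frac{1}{-534} = - \frac{1}{534}$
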